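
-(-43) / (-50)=-43 / 50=-0.86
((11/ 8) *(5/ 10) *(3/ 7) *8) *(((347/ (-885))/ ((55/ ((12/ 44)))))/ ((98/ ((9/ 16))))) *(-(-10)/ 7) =-9369/ 249319840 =-0.00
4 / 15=0.27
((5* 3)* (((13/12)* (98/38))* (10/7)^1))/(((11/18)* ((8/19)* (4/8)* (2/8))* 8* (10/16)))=4095/11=372.27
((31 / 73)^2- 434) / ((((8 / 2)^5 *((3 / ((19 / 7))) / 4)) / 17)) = -746719475 / 28648704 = -26.06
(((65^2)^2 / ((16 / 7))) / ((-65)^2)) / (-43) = -29575 / 688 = -42.99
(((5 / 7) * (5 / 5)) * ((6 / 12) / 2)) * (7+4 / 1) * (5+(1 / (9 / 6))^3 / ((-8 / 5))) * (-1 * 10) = -17875 / 189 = -94.58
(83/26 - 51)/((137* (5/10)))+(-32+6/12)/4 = -122147/14248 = -8.57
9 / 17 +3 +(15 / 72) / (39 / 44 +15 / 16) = 59650 / 16371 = 3.64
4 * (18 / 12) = 6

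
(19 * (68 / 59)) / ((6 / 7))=4522 / 177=25.55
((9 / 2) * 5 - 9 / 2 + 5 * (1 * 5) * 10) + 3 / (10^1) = 2683 / 10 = 268.30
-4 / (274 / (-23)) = 46 / 137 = 0.34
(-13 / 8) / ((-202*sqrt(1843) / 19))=13*sqrt(1843) / 156752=0.00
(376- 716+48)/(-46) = 6.35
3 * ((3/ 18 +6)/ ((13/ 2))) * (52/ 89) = 148/ 89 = 1.66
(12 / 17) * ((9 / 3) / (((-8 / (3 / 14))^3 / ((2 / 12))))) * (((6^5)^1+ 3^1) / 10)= -630099 / 119418880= -0.01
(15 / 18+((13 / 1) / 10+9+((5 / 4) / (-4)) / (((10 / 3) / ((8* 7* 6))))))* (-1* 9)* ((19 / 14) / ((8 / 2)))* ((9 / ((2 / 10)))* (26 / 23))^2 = 2383734015 / 14812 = 160932.62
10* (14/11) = 140/11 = 12.73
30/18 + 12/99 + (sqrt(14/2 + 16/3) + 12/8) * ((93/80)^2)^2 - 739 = -1985544045101/2703360000 + 24935067 * sqrt(111)/40960000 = -728.06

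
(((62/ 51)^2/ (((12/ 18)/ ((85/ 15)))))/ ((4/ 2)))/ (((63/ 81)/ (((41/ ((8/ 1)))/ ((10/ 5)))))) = 39401/ 1904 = 20.69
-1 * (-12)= 12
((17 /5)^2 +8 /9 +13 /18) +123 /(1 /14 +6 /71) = 11187317 /13950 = 801.96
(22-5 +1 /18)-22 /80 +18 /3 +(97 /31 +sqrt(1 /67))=sqrt(67) /67 +289151 /11160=26.03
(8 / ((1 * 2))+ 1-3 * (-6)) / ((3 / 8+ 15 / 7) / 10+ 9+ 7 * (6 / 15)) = 12880 / 6749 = 1.91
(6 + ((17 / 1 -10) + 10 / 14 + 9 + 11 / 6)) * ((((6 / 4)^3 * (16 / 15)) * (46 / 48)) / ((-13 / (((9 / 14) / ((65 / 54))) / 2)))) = -5762259 / 3312400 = -1.74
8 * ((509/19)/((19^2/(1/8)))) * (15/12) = 2545/27436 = 0.09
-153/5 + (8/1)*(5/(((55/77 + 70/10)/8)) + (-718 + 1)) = -772891/135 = -5725.12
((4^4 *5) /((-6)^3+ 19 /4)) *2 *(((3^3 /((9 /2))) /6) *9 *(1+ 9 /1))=-184320 /169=-1090.65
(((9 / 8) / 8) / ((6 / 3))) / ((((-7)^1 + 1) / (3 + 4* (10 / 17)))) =-273 / 4352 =-0.06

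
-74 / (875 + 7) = -37 / 441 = -0.08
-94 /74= -47 /37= -1.27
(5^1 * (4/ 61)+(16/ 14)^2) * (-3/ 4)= -3663/ 2989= -1.23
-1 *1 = -1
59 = 59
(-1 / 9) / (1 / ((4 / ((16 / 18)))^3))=-81 / 8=-10.12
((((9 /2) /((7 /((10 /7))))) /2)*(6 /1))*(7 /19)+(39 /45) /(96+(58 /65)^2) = 167091425 /163176636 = 1.02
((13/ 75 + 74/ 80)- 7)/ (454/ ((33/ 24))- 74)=-38951/ 1690800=-0.02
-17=-17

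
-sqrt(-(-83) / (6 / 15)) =-sqrt(830) / 2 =-14.40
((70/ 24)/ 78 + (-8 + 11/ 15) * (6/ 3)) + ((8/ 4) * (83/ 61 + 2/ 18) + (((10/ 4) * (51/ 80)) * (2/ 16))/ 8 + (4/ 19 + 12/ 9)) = -9.98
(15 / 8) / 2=15 / 16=0.94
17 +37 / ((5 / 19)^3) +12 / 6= 256158 / 125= 2049.26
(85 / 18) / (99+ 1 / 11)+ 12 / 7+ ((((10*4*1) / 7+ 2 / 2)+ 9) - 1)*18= 7323493 / 27468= 266.62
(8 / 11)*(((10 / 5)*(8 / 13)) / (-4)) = -32 / 143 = -0.22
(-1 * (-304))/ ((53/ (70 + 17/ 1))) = 26448/ 53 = 499.02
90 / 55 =18 / 11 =1.64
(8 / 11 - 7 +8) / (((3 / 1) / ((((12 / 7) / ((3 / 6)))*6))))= 11.84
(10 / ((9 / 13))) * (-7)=-910 / 9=-101.11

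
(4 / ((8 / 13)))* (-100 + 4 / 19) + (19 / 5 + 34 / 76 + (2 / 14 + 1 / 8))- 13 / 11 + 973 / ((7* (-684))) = -339972671 / 526680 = -645.50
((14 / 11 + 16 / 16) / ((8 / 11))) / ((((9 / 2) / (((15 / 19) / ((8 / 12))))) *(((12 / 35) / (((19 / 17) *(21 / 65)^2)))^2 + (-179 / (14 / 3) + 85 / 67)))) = -168488074125 / 5829059346508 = -0.03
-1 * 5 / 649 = -5 / 649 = -0.01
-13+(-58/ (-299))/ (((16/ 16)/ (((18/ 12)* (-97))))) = -12326/ 299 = -41.22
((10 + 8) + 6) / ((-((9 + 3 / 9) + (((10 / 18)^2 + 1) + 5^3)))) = -1944 / 10987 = -0.18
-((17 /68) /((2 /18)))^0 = -1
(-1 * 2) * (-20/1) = 40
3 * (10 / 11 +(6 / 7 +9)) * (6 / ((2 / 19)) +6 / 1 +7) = 24870 / 11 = 2260.91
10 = 10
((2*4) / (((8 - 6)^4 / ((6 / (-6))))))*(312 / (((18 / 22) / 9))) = -1716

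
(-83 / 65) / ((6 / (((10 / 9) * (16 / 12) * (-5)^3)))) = 41500 / 1053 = 39.41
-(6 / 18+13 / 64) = -103 / 192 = -0.54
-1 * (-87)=87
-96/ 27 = -32/ 9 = -3.56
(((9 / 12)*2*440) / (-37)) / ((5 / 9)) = -32.11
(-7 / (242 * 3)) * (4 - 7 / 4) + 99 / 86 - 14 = -535723 / 41624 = -12.87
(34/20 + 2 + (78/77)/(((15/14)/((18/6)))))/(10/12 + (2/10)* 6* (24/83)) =179031/32329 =5.54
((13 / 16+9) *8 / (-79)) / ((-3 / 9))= 471 / 158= 2.98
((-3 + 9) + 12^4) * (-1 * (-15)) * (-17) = -5289210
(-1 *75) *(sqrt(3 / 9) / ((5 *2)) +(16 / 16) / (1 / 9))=-675 - 5 *sqrt(3) / 2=-679.33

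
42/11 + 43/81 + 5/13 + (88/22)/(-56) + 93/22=8.89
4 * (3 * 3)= 36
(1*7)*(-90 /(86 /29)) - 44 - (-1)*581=324.56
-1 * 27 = -27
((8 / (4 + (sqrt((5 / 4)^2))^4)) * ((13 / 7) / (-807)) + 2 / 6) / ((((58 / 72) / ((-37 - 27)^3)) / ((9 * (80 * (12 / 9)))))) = -9296586567843840 / 90046943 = -103241556.66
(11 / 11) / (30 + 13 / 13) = 1 / 31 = 0.03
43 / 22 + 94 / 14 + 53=9497 / 154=61.67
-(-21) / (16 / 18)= 189 / 8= 23.62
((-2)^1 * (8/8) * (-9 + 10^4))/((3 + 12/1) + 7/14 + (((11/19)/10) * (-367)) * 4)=3796580/13203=287.55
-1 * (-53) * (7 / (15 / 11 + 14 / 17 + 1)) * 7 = 485639 / 596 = 814.83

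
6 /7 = 0.86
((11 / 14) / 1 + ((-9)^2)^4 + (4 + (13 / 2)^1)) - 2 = 301327112 / 7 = 43046730.29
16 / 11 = 1.45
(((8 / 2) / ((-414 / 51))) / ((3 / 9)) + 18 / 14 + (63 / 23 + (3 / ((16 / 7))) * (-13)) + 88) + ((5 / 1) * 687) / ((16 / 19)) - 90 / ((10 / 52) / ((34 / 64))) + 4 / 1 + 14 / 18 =45309643 / 11592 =3908.70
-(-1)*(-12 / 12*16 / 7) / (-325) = 16 / 2275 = 0.01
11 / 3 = 3.67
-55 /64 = -0.86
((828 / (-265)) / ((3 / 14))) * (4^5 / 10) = -1978368 / 1325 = -1493.11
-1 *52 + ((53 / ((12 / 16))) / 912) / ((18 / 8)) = -79975 / 1539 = -51.97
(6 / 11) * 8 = 4.36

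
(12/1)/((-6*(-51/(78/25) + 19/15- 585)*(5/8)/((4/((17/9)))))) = 44928/3978527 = 0.01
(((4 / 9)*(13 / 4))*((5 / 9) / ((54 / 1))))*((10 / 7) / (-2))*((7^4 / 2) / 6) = -111475 / 52488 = -2.12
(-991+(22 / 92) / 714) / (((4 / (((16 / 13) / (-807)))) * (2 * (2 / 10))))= 162741965 / 172283202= 0.94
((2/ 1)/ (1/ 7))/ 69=14/ 69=0.20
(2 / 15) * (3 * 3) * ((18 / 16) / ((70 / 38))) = 513 / 700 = 0.73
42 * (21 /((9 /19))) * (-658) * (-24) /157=29404704 /157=187291.11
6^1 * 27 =162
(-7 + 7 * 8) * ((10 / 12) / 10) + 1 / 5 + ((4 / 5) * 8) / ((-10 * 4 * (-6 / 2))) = 1301 / 300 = 4.34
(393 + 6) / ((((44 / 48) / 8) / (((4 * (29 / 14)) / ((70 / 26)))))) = 4125888 / 385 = 10716.59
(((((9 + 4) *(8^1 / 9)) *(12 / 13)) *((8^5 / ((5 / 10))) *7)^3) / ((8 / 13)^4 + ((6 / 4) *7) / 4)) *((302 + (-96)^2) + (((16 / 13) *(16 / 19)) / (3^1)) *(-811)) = 371699067545720342451146719232 / 108165879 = 3436380039455144098178.56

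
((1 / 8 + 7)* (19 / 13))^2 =1172889 / 10816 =108.44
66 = 66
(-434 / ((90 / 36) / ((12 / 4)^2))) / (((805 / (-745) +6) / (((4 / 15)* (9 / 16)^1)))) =-872991 / 18325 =-47.64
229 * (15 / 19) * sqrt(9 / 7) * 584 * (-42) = -36108720 * sqrt(7) / 19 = -5028141.75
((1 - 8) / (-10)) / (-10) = -0.07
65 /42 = 1.55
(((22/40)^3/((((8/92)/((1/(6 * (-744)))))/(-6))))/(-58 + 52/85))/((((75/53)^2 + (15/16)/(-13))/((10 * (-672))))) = 0.16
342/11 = 31.09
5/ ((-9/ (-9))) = 5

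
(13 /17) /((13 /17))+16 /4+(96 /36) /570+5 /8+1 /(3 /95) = 255107 /6840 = 37.30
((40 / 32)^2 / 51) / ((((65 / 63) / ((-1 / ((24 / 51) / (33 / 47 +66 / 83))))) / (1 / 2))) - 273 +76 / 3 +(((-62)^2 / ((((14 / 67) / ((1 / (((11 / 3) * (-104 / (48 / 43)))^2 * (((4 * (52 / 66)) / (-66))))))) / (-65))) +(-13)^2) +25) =1054248786843583 / 6553281536256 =160.87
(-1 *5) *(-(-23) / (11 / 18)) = -2070 / 11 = -188.18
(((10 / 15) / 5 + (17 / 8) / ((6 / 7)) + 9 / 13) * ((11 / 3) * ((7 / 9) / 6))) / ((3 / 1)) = 264649 / 505440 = 0.52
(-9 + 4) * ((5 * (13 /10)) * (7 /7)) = -65 /2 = -32.50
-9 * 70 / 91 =-90 / 13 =-6.92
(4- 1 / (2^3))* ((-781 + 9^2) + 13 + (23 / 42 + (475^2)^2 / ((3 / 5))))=36822469754163 / 112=328772051376.46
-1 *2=-2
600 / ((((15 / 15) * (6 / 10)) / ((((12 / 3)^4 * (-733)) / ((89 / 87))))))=-16325376000 / 89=-183431191.01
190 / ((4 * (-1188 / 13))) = -1235 / 2376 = -0.52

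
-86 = -86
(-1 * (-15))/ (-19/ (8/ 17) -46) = -120/ 691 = -0.17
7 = 7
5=5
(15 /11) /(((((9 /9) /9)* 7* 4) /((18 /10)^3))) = 19683 /7700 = 2.56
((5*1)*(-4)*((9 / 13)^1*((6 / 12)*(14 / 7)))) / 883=-180 / 11479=-0.02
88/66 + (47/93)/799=703/527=1.33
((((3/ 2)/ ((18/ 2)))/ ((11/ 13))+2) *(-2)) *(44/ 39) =-4.96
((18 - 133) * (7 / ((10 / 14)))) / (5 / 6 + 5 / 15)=-966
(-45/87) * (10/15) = -0.34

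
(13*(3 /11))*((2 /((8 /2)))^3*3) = 117 /88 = 1.33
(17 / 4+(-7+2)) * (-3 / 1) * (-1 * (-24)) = 54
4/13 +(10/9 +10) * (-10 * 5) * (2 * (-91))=11830036/117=101111.42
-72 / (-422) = 36 / 211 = 0.17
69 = 69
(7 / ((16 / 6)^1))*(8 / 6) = 7 / 2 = 3.50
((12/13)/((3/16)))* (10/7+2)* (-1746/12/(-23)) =223488/2093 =106.78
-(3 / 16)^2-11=-2825 / 256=-11.04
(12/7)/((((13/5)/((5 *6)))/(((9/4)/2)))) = 2025/91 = 22.25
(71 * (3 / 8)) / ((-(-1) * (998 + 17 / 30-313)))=0.04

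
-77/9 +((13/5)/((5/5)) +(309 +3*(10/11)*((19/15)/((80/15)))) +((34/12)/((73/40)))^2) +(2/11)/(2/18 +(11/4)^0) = 6463084501/21102840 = 306.27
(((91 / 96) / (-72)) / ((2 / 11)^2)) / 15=-0.03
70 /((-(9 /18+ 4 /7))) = -196 /3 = -65.33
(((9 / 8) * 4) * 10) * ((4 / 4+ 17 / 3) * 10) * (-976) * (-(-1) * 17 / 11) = -49776000 / 11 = -4525090.91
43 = 43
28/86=14/43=0.33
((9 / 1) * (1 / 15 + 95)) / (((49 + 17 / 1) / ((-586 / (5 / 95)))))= -7938542 / 55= -144337.13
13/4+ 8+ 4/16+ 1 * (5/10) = 12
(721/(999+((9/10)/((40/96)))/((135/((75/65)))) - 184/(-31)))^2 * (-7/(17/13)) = -4801777490111875/1742734986884657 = -2.76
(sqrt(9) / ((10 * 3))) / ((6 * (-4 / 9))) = -3 / 80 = -0.04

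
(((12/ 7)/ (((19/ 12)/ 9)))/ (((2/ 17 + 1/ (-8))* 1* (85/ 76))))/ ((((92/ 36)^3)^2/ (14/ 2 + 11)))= -396718580736/ 5181256115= -76.57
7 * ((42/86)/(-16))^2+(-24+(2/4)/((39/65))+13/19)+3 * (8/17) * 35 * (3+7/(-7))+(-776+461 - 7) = -112673471161/458670336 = -245.65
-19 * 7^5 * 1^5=-319333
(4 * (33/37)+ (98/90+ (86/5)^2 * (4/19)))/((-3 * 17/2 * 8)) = -10588007/32267700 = -0.33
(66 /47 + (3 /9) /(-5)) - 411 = -409.66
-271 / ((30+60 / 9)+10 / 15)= -813 / 112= -7.26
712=712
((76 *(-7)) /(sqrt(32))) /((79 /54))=-3591 *sqrt(2) /79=-64.28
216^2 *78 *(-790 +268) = -1899645696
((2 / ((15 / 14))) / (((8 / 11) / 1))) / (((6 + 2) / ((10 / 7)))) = 11 / 24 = 0.46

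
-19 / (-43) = 19 / 43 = 0.44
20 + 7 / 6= 127 / 6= 21.17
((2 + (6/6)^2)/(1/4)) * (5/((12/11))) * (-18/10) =-99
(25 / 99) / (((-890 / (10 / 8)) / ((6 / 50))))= -1 / 23496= -0.00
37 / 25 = 1.48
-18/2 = -9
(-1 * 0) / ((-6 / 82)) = 0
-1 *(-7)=7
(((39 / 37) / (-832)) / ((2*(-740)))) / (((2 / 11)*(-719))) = -33 / 5039672320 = -0.00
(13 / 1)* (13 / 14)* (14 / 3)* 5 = 845 / 3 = 281.67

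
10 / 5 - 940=-938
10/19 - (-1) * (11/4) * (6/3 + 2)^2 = 846/19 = 44.53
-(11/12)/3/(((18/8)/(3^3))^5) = -76032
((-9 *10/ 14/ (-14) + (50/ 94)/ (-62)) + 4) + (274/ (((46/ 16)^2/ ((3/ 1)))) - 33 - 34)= 36.90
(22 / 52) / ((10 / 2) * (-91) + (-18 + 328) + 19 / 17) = -187 / 63596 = -0.00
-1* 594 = -594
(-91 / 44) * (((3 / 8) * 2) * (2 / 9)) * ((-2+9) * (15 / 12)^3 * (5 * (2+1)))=-398125 / 5632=-70.69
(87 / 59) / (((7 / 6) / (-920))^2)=2650924800 / 2891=916957.73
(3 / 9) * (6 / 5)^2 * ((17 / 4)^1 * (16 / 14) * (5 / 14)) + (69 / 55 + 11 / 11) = 1664 / 539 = 3.09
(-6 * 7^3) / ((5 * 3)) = -137.20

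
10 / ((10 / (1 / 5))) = 1 / 5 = 0.20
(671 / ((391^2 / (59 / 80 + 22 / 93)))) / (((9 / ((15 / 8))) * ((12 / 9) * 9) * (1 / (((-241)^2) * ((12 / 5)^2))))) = 282432627697 / 11374346400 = 24.83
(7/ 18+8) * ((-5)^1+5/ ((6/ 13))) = 5285/ 108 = 48.94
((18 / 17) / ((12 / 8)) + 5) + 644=649.71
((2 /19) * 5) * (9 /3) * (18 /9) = 60 /19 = 3.16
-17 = -17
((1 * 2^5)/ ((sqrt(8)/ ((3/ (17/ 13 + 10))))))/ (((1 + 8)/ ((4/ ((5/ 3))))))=416 * sqrt(2)/ 735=0.80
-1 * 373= -373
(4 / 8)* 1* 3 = 3 / 2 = 1.50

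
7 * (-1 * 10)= -70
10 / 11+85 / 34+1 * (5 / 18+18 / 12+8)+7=3997 / 198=20.19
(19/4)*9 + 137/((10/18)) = 5787/20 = 289.35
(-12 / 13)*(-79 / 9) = 8.10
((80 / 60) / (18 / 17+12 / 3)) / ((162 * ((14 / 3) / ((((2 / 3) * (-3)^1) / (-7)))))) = 17 / 170667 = 0.00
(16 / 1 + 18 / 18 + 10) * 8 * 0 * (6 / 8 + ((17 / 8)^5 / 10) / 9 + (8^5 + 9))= 0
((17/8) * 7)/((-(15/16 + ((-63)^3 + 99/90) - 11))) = 1190/20004477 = 0.00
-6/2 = -3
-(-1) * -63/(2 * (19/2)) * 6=-378/19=-19.89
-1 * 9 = -9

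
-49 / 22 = -2.23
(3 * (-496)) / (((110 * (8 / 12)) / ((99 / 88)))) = -22.83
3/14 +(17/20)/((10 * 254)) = 76319/355600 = 0.21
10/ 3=3.33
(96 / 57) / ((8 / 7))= 28 / 19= 1.47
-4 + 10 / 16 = -27 / 8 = -3.38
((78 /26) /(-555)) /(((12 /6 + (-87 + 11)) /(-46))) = -23 /6845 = -0.00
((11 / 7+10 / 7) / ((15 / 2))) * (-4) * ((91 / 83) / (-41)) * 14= 10192 / 17015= 0.60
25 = 25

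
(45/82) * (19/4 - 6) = -225/328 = -0.69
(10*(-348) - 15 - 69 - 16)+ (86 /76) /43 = -136039 /38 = -3579.97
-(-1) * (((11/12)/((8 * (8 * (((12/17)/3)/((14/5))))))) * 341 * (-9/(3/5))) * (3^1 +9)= -1339107/128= -10461.77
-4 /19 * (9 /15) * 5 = -12 /19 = -0.63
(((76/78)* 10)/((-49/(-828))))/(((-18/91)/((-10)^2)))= -1748000/21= -83238.10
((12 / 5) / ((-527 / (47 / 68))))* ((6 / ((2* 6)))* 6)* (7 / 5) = -2961 / 223975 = -0.01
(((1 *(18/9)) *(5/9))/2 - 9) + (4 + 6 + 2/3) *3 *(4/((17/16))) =112.03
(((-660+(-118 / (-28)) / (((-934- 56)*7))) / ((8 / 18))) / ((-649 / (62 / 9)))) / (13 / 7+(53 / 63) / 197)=391051112713 / 46179049840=8.47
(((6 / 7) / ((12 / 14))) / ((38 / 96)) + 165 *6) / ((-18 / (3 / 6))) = -3143 / 114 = -27.57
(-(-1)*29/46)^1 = 29/46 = 0.63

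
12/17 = 0.71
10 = 10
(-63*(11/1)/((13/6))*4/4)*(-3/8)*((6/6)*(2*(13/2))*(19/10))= 118503/40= 2962.58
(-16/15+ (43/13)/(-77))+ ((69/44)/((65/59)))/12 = -238079/240240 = -0.99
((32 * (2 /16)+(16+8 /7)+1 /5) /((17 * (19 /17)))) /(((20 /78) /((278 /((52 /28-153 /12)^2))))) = 453542544 /44186875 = 10.26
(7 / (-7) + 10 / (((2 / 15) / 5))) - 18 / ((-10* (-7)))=13081 / 35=373.74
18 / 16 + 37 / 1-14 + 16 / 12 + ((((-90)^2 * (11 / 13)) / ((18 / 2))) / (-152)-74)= -317455 / 5928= -53.55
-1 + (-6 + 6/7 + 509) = 502.86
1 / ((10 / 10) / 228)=228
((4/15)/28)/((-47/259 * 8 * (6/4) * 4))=-37/33840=-0.00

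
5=5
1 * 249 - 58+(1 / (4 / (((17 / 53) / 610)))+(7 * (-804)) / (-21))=459.00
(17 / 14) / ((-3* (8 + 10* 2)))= -17 / 1176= -0.01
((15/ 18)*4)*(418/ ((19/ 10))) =2200/ 3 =733.33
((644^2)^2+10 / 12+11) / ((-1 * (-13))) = 1032035698247 / 78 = 13231226900.60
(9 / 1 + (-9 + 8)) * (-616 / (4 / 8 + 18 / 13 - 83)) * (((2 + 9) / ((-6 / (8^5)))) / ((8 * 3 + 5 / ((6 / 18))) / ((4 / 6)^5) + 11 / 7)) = -5172549910528 / 421953957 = -12258.56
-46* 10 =-460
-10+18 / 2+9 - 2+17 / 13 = 7.31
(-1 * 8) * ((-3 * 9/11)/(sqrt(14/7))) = 108 * sqrt(2)/11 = 13.89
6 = 6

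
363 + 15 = 378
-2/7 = -0.29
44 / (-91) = -44 / 91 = -0.48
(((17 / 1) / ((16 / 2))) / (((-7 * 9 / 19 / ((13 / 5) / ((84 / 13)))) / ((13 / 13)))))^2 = 2979740569 / 44808422400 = 0.07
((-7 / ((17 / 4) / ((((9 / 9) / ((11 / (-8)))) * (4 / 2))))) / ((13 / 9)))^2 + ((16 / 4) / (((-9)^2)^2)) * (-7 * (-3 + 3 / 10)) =19835020814 / 7180359615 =2.76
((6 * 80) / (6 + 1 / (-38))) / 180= 304 / 681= 0.45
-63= -63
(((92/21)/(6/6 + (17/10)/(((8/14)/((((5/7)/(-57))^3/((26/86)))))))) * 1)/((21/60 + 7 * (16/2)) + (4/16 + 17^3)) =1292029830/1465605317909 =0.00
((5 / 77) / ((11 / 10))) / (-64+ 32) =-25 / 13552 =-0.00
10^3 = 1000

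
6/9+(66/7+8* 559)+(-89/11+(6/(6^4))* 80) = 9302225/2079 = 4474.37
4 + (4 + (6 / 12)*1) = 8.50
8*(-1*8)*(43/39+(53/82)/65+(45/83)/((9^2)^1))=-142595552/1990755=-71.63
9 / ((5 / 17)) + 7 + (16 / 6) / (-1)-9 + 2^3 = 509 / 15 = 33.93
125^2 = 15625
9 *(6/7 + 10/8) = 531/28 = 18.96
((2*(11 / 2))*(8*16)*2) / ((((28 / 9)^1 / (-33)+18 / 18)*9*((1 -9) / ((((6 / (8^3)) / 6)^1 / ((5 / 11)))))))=-0.19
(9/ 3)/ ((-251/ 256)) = -768/ 251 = -3.06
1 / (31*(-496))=-1 / 15376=-0.00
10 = 10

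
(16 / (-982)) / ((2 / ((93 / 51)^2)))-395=-56053949 / 141899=-395.03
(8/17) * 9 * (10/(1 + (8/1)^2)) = 144/221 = 0.65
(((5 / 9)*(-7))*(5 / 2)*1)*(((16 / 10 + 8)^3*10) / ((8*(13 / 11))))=-9097.85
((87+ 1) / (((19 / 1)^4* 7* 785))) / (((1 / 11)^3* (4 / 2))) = 58564 / 716113895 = 0.00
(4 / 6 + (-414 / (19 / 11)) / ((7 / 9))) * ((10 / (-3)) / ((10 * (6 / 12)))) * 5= 1226920 / 1197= 1025.00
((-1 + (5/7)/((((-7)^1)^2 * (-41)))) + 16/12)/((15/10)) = 28096/126567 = 0.22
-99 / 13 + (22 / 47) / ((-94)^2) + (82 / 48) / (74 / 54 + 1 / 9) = -6.46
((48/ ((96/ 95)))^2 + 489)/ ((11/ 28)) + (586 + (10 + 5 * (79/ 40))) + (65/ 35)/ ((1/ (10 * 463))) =9974491/ 616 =16192.36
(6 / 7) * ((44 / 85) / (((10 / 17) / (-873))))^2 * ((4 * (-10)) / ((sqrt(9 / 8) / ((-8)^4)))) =-48348585787392 * sqrt(2) / 875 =-78143115133.82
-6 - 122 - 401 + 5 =-524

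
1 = 1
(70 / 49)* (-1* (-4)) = 5.71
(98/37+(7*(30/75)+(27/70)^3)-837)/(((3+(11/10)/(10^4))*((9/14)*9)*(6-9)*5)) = 46899955240/14685838461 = 3.19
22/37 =0.59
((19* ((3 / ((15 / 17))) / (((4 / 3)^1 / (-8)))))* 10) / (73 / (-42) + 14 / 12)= 6783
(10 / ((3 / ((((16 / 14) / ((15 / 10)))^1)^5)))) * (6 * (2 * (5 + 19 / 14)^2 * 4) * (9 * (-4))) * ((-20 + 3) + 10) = 1328923279360 / 3176523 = 418357.83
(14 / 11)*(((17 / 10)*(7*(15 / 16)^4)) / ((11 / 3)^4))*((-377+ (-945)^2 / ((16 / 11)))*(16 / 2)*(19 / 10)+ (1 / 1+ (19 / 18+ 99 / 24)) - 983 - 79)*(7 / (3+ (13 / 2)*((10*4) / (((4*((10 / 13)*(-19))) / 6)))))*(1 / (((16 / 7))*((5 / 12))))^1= -632655713740385979 / 3377484267520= -187315.67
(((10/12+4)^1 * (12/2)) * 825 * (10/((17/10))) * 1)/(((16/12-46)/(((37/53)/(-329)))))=132783750/19860743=6.69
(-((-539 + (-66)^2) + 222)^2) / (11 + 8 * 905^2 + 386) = -16313521 / 6552597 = -2.49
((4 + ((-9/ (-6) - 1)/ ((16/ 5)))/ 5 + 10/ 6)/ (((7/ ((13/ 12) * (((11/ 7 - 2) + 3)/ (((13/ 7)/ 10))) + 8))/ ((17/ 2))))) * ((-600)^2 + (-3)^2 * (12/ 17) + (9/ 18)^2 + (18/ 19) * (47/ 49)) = 286738044136807/ 5005056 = 57289677.51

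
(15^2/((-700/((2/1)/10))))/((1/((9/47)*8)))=-162/1645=-0.10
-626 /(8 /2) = -313 /2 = -156.50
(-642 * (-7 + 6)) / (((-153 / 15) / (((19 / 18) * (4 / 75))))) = -8132 / 2295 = -3.54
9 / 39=3 / 13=0.23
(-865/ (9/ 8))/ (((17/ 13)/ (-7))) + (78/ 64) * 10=10105355/ 2448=4128.00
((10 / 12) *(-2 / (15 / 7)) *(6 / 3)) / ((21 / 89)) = -178 / 27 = -6.59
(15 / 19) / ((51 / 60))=300 / 323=0.93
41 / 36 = 1.14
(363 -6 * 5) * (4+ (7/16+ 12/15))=139527/80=1744.09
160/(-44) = -40/11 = -3.64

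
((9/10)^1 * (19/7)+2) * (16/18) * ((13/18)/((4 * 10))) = 4043/56700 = 0.07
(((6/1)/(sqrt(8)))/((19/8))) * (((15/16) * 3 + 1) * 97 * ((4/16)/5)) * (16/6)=5917 * sqrt(2)/190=44.04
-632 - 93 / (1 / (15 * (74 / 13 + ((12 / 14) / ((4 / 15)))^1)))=-2376319 / 182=-13056.70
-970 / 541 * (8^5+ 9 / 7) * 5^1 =-1112517250 / 3787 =-293772.71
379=379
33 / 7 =4.71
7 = 7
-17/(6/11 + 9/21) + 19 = 116/75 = 1.55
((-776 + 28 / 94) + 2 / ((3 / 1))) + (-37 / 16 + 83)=-1566449 / 2256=-694.35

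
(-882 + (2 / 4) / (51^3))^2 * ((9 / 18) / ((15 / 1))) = 54754297897227769 / 2111554536120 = 25930.80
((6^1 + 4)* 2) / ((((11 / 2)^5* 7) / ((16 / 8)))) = 1280 / 1127357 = 0.00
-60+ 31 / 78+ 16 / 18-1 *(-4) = -12803 / 234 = -54.71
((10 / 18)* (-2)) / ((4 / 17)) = -85 / 18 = -4.72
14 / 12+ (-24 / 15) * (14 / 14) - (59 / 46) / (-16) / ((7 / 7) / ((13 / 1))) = 0.61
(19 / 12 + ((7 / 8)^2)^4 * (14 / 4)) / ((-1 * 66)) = -25494943 / 603979776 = -0.04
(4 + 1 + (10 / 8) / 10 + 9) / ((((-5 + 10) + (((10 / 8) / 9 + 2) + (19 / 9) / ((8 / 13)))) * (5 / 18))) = 18306 / 3805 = 4.81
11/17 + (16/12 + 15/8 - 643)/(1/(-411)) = 35761883/136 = 262955.02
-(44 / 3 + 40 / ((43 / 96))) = -13412 / 129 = -103.97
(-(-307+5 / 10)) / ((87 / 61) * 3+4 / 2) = 37393 / 766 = 48.82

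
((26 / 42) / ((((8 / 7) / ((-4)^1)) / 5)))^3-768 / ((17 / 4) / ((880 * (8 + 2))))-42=-5844080449 / 3672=-1591525.18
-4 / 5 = -0.80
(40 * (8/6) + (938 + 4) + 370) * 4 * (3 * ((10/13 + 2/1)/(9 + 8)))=589824/221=2668.89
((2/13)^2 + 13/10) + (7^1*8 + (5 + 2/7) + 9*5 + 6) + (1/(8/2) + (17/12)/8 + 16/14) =65403427/567840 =115.18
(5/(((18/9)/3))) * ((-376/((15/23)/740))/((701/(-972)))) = 3110166720/701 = 4436757.09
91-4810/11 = -3809/11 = -346.27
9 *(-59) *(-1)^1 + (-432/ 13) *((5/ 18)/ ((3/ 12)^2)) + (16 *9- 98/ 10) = 33638/ 65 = 517.51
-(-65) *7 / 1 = 455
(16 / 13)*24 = 384 / 13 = 29.54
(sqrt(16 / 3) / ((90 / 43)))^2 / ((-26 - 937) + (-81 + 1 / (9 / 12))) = -1849 / 1583550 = -0.00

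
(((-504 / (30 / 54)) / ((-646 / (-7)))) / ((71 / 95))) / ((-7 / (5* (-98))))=-1111320 / 1207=-920.73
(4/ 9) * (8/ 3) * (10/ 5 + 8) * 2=23.70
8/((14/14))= 8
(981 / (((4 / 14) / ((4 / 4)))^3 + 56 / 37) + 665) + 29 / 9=229345895 / 175536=1306.55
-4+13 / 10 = -27 / 10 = -2.70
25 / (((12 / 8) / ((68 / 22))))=1700 / 33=51.52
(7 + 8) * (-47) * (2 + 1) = -2115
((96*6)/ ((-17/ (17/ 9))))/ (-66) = 32/ 33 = 0.97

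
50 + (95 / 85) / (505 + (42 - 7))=459019 / 9180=50.00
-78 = -78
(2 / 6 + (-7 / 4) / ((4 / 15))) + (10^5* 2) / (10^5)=-203 / 48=-4.23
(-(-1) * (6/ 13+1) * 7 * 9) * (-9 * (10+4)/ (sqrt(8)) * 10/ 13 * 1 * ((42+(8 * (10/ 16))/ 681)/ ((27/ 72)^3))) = -68180779520 * sqrt(2)/ 38363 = -2513416.13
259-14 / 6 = 770 / 3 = 256.67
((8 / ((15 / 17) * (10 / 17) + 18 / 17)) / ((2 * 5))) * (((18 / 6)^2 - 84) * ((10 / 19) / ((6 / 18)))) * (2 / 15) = -2890 / 361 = -8.01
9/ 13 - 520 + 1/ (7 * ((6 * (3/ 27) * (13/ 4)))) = -47251/ 91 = -519.24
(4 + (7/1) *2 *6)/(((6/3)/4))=176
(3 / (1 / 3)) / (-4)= -9 / 4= -2.25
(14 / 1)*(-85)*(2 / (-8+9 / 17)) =40460 / 127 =318.58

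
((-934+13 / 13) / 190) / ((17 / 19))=-933 / 170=-5.49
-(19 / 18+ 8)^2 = -26569 / 324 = -82.00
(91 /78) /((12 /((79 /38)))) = 553 /2736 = 0.20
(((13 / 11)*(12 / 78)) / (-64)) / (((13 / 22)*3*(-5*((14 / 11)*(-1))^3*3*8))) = -1331 / 205470720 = -0.00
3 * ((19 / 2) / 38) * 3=9 / 4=2.25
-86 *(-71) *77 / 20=235081 / 10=23508.10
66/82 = 33/41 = 0.80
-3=-3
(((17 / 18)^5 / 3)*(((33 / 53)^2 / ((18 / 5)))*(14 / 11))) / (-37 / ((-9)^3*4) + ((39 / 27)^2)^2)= 546644945 / 69518907288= 0.01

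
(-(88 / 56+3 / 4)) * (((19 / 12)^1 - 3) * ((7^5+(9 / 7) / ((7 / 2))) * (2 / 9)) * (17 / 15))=3094118677 / 222264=13920.92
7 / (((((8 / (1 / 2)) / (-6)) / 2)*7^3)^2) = 0.00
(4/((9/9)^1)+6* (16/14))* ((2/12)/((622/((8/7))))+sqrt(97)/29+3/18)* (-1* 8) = -608* sqrt(97)/203-221008/15239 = -44.00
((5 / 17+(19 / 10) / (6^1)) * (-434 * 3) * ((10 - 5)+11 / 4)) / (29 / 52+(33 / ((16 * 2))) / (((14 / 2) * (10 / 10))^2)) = -10678466708 / 1002745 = -10649.23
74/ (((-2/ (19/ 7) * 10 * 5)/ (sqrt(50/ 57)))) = -37 * sqrt(114)/ 210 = -1.88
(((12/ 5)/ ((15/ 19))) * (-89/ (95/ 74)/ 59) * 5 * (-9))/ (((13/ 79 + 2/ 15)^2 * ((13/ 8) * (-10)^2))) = 26634890448/ 2389377575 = 11.15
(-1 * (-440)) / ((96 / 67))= 3685 / 12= 307.08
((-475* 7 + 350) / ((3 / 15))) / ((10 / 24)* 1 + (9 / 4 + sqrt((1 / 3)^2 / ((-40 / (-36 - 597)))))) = -14280000 / 1927 + 89250* sqrt(6330) / 1927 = -3725.56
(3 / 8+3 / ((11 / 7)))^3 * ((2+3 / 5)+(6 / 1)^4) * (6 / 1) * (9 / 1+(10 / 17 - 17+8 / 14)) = -5852703914523 / 9215360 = -635103.12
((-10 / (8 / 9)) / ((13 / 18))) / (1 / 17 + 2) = -1377 / 182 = -7.57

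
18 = 18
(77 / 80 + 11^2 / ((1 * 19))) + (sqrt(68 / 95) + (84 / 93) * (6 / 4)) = 2 * sqrt(1615) / 95 + 409273 / 47120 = 9.53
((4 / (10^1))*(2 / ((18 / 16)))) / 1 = 32 / 45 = 0.71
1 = 1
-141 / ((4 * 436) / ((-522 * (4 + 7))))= 404811 / 872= 464.23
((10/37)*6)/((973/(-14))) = -120/5143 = -0.02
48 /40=6 /5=1.20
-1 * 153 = -153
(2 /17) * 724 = 1448 /17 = 85.18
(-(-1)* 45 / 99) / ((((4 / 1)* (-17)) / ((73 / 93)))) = -365 / 69564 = -0.01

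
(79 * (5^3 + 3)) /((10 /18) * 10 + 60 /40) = 182016 /127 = 1433.20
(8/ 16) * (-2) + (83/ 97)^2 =-2520/ 9409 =-0.27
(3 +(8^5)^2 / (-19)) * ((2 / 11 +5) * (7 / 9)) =-227763405.12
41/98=0.42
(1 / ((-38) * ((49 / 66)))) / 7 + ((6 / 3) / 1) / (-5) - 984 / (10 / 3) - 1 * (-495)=6497284 / 32585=199.39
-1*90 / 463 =-90 / 463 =-0.19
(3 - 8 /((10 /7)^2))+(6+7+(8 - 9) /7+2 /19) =40041 /3325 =12.04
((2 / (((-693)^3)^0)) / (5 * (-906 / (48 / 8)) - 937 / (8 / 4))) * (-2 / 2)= 0.00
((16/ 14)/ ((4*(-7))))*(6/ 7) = -12/ 343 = -0.03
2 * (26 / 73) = 0.71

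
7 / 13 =0.54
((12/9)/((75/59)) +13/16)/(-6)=-6701/21600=-0.31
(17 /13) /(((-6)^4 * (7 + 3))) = 17 /168480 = 0.00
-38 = -38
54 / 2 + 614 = 641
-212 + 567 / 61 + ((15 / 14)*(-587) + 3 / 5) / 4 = -6145163 / 17080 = -359.79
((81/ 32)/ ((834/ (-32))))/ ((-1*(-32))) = -27/ 8896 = -0.00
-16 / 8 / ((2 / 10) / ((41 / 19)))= -410 / 19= -21.58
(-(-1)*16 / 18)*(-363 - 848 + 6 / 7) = -67768 / 63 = -1075.68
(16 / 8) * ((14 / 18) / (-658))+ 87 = 36800 / 423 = 87.00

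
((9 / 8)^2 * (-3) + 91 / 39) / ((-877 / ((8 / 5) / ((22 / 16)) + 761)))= 1.27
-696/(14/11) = -3828/7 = -546.86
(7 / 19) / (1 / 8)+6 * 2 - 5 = 189 / 19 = 9.95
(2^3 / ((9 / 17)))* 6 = 272 / 3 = 90.67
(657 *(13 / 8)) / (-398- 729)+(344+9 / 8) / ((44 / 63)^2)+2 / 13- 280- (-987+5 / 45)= 262452331633 / 185657472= 1413.64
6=6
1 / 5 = 0.20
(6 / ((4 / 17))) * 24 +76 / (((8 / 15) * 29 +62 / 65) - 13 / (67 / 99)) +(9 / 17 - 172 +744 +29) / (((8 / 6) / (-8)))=-110183076 / 36431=-3024.43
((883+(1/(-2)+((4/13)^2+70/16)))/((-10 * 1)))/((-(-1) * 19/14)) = -8394281/128440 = -65.36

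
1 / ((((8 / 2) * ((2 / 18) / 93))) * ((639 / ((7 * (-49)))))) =-31899 / 284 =-112.32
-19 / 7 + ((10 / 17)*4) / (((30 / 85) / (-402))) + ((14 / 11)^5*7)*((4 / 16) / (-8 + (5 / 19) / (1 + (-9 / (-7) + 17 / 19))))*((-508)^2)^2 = -185597237319187474573 / 3775518593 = -49158077956.04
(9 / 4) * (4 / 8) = 9 / 8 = 1.12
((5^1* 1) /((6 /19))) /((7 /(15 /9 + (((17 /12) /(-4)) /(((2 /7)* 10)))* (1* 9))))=10051 /8064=1.25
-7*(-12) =84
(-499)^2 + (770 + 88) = 249859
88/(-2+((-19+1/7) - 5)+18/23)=-1288/367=-3.51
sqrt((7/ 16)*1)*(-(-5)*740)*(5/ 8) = 4625*sqrt(7)/ 8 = 1529.57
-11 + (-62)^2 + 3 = 3836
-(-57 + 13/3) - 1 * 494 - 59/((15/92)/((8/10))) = -54812/75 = -730.83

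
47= 47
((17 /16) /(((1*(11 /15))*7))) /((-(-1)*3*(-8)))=-85 /9856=-0.01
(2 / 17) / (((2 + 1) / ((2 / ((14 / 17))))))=2 / 21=0.10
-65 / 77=-0.84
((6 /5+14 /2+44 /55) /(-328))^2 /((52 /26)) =81 /215168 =0.00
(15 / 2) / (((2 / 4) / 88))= 1320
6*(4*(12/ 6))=48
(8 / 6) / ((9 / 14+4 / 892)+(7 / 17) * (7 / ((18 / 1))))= 318444 / 192851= 1.65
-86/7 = -12.29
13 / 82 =0.16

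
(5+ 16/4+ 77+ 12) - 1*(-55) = 153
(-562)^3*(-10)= 1775043280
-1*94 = -94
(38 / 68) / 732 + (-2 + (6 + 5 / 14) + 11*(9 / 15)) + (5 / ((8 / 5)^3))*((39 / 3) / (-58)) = 34547140031 / 3233448960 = 10.68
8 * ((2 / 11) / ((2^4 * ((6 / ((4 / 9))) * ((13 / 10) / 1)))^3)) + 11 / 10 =10464939967 / 9513581220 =1.10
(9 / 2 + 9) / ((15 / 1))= 9 / 10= 0.90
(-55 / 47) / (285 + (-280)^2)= -0.00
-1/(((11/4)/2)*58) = -4/319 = -0.01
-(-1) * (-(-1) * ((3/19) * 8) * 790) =18960/19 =997.89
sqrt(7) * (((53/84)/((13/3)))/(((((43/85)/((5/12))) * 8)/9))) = 67575 * sqrt(7)/500864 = 0.36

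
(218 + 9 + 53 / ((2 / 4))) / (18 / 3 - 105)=-37 / 11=-3.36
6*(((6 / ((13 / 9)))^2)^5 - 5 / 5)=1264994288438572362 / 137858491849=9176034.58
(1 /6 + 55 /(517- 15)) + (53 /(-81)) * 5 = -60899 /20331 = -3.00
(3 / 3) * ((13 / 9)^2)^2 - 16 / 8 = 15439 / 6561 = 2.35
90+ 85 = 175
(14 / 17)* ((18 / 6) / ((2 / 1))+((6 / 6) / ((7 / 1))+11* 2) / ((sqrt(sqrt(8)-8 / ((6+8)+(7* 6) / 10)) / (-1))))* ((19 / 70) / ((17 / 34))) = -589* sqrt(182) / (119* sqrt(-20+91* sqrt(2)))+57 / 85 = -5.73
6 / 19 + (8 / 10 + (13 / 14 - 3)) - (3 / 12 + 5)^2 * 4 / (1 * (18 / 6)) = -100297 / 2660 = -37.71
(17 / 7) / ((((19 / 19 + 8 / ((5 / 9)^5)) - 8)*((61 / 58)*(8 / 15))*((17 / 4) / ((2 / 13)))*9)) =906250 / 7502459601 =0.00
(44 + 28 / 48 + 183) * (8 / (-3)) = -5462 / 9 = -606.89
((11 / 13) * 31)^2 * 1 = 116281 / 169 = 688.05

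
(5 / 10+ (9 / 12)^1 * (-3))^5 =-16807 / 1024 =-16.41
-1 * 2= -2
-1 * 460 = -460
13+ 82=95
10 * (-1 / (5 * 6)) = -1 / 3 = -0.33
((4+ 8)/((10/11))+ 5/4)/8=289/160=1.81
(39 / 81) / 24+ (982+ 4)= 638941 / 648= 986.02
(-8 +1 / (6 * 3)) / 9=-143 / 162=-0.88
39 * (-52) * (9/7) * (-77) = 200772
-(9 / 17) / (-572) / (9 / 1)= 1 / 9724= 0.00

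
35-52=-17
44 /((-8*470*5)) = -11 /4700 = -0.00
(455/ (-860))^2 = 8281/ 29584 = 0.28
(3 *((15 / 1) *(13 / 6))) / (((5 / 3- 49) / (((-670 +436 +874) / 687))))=-31200 / 16259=-1.92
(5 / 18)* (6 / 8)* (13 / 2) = 65 / 48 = 1.35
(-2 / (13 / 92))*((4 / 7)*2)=-1472 / 91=-16.18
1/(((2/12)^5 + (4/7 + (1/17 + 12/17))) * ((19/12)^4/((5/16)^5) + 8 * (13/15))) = 29278462500/82776119266681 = 0.00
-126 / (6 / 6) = -126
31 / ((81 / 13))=403 / 81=4.98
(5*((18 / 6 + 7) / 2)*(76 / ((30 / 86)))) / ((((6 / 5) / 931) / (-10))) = -380313500 / 9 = -42257055.56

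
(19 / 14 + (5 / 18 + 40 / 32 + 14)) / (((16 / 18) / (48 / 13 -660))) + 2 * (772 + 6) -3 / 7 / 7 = -55602341 / 5096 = -10910.98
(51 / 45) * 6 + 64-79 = -41 / 5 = -8.20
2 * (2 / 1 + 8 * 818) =13092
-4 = -4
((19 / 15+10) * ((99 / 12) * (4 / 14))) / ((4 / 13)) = 24167 / 280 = 86.31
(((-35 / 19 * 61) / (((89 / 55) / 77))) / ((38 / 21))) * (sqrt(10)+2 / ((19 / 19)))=-189876225 * sqrt(10) / 64258- 189876225 / 32129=-15254.04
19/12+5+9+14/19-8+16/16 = 2125/228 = 9.32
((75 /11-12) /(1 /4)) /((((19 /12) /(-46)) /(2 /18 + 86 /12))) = 48208 /11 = 4382.55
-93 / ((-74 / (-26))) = -1209 / 37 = -32.68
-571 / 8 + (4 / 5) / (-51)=-145637 / 2040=-71.39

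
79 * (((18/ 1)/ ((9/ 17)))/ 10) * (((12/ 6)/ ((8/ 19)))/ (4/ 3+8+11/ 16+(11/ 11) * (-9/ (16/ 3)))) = 76551/ 500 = 153.10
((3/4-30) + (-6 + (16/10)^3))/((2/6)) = -46731/500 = -93.46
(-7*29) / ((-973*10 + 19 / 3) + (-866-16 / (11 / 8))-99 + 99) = 6699 / 349843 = 0.02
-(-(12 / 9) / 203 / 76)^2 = -1 / 133888041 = -0.00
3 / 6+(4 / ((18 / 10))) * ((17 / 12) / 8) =0.89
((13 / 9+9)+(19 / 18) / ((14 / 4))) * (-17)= -11509 / 63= -182.68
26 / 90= 13 / 45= 0.29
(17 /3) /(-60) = -0.09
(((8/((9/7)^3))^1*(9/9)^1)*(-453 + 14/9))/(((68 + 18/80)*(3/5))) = -2229774400/53714907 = -41.51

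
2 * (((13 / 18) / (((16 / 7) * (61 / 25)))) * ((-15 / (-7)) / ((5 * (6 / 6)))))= 325 / 2928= 0.11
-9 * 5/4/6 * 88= -165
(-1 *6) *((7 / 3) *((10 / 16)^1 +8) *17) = -8211 / 4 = -2052.75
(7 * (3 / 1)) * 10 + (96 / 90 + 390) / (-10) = 12817 / 75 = 170.89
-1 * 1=-1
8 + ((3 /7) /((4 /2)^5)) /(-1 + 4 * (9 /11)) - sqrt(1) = 39233 /5600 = 7.01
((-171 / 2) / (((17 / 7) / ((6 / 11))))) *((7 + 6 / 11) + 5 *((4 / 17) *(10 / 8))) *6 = -1038.82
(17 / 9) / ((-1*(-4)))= 17 / 36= 0.47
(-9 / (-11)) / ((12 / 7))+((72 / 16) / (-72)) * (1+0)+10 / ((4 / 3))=1393 / 176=7.91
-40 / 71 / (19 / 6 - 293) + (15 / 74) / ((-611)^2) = 3813705 / 1961428534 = 0.00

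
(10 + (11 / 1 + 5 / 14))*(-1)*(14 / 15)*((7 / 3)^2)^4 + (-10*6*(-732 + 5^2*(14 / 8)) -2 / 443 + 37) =1038397686653 / 43597845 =23817.64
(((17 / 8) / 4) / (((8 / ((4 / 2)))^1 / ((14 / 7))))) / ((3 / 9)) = 51 / 64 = 0.80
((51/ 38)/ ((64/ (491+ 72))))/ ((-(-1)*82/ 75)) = 2153475/ 199424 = 10.80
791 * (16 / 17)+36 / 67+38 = 891846 / 1139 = 783.01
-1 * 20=-20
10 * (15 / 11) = 150 / 11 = 13.64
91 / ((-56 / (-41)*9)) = 533 / 72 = 7.40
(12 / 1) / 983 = 12 / 983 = 0.01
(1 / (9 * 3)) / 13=1 / 351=0.00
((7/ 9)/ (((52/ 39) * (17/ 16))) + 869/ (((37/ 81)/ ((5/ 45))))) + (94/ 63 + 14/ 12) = 17006809/ 79254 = 214.59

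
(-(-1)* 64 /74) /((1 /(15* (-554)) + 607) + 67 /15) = 265920 /188007619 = 0.00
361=361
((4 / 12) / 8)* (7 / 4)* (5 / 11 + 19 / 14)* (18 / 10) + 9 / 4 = 8757 / 3520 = 2.49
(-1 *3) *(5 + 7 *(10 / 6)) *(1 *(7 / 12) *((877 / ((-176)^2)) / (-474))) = 153475 / 88095744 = 0.00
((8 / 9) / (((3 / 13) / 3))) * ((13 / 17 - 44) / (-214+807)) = -25480 / 30243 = -0.84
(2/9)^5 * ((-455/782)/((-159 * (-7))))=-0.00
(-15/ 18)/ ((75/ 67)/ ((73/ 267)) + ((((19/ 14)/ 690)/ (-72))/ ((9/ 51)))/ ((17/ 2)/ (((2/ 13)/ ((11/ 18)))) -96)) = -529285189650/ 2600435664293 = -0.20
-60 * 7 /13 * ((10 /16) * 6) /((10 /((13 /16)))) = -315 /32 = -9.84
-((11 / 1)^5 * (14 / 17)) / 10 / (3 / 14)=-15782998 / 255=-61894.11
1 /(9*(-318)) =-1 /2862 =-0.00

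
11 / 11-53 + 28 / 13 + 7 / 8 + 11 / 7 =-34507 / 728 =-47.40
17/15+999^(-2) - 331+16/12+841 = 2557211234/4990005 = 512.47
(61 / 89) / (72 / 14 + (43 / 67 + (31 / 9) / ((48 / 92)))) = 3089772 / 55838689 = 0.06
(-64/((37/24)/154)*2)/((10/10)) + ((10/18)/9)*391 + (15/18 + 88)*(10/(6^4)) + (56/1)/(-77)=-20194900897/1582416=-12762.07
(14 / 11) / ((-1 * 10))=-7 / 55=-0.13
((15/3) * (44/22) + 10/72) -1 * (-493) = 18113/36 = 503.14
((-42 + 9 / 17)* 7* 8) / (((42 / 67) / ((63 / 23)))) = -3967740 / 391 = -10147.67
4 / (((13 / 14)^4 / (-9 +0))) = -1382976 / 28561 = -48.42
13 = 13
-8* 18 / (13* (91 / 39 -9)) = 108 / 65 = 1.66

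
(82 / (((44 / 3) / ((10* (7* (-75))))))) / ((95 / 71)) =-4584825 / 209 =-21936.96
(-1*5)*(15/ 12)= -25/ 4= -6.25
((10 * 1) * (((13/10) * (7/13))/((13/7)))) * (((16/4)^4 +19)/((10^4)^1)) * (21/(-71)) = -11319/369200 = -0.03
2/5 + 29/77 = 299/385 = 0.78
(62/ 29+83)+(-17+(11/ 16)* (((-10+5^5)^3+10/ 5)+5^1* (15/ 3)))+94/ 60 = 72314618813107/ 3480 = 20780062877.33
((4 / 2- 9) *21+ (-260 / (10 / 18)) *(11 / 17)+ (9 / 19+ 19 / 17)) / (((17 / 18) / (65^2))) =-11010442950 / 5491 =-2005179.92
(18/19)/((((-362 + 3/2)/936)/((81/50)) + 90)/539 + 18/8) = 735566832/1876274111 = 0.39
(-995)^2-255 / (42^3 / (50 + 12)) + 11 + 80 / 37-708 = 452001109673 / 456876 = 989329.95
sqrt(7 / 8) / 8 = sqrt(14) / 32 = 0.12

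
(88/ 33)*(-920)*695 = -5115200/ 3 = -1705066.67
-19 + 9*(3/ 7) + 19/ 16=-13.96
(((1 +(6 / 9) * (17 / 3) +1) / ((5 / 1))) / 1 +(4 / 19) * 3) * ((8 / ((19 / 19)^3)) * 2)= 24448 / 855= 28.59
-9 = -9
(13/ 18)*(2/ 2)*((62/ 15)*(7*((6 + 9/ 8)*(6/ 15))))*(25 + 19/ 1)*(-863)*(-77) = 39178778639/ 225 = 174127905.06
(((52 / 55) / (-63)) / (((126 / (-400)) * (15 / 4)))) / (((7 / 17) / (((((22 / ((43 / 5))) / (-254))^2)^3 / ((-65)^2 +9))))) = 35592271000000 / 4680091142967169946476332680913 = 0.00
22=22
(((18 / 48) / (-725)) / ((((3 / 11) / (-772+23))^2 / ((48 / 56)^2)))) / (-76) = 4155987 / 110200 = 37.71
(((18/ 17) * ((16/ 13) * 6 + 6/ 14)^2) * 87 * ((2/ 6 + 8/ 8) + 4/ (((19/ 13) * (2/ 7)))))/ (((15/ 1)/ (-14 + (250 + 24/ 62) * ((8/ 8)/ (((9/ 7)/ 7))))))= 326907451616832/ 59226895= 5519577.75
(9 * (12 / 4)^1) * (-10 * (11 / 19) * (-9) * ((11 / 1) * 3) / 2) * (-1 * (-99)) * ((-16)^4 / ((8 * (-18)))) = -19871723520 / 19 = -1045880185.26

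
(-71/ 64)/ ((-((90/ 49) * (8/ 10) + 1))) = 3479/ 7744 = 0.45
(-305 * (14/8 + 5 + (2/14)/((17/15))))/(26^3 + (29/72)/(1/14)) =-0.12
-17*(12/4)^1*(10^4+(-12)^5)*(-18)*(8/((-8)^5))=6851493/128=53527.29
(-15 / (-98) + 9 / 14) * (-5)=-195 / 49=-3.98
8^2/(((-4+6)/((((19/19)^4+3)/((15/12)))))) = 512/5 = 102.40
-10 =-10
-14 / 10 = -7 / 5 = -1.40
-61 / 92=-0.66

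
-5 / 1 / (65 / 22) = -22 / 13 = -1.69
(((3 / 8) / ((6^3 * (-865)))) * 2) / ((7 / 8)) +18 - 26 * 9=-47083681 / 217980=-216.00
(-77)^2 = 5929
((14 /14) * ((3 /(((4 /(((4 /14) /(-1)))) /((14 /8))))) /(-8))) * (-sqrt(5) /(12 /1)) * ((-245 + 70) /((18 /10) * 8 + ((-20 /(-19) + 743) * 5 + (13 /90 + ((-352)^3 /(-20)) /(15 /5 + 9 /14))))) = 2543625 * sqrt(5) /2241361900672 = 0.00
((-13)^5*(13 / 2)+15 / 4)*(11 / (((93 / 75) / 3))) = -7964222475 / 124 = -64227600.60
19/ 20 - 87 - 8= -1881/ 20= -94.05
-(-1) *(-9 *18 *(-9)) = 1458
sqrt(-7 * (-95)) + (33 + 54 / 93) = sqrt(665) + 1041 / 31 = 59.37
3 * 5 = 15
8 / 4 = 2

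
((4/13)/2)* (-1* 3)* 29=-174/13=-13.38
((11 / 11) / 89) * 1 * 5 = 5 / 89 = 0.06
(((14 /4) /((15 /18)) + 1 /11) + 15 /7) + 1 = 2862 /385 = 7.43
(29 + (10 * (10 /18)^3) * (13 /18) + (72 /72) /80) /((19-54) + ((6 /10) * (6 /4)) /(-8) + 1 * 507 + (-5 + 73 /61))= 968562941 /14986970811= 0.06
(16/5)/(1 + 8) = 16/45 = 0.36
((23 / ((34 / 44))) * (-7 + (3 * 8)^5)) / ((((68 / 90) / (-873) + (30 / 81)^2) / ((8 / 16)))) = 712271577940065 / 819298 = 869368139.48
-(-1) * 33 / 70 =33 / 70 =0.47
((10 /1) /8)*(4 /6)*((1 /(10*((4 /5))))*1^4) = 5 /48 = 0.10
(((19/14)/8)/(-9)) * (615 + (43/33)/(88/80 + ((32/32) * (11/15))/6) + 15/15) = -1418635/121968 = -11.63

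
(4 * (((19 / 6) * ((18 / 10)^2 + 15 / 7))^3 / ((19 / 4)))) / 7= 22352501968 / 37515625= 595.82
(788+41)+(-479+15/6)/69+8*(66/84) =800215/966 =828.38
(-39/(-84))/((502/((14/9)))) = 13/9036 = 0.00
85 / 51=5 / 3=1.67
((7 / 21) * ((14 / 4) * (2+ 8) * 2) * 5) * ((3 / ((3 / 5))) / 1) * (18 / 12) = 875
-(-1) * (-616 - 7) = -623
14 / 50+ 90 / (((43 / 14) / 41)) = 1291801 / 1075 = 1201.68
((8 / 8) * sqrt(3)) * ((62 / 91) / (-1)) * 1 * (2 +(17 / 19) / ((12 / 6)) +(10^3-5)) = -1174993 * sqrt(3) / 1729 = -1177.07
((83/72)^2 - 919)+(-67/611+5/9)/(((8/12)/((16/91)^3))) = -2190361089825679/2386878871104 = -917.67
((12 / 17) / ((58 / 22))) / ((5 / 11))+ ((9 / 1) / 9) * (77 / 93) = 324841 / 229245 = 1.42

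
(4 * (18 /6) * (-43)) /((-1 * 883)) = 516 /883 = 0.58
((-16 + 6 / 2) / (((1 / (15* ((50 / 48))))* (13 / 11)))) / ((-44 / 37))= 4625 / 32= 144.53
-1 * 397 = -397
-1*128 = -128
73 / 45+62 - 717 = -653.38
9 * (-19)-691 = -862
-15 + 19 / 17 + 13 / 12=-12.80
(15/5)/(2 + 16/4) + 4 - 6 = -3/2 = -1.50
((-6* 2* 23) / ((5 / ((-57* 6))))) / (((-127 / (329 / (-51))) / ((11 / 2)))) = 56934108 / 10795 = 5274.12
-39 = -39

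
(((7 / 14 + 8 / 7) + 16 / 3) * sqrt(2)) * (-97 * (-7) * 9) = 85263 * sqrt(2) / 2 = 60290.05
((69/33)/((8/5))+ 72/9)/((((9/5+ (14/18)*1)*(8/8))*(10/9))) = 66339/20416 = 3.25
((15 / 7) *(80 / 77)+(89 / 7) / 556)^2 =454347446809 / 89810499856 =5.06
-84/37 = -2.27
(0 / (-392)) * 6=0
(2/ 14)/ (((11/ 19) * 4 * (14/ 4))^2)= 361/ 166012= 0.00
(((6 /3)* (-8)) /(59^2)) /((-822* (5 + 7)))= 2 /4292073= 0.00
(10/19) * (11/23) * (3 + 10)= 1430/437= 3.27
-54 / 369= -6 / 41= -0.15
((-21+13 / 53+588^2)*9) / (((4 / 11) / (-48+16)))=-14512078944 / 53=-273812810.26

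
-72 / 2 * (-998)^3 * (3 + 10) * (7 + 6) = 6047568959328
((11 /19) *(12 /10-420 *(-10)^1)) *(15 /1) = 693198 /19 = 36484.11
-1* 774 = -774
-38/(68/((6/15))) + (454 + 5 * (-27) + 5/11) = 298481/935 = 319.23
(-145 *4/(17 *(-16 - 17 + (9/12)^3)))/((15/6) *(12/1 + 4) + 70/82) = 304384/11874075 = 0.03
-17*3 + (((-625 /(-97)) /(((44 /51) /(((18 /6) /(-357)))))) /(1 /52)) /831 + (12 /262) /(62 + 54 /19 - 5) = -5239017317818 /102719461537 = -51.00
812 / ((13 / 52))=3248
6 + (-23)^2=535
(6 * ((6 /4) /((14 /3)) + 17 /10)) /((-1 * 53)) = -849 /3710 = -0.23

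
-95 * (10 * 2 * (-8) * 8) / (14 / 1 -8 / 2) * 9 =109440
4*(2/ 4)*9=18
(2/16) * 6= 3/4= 0.75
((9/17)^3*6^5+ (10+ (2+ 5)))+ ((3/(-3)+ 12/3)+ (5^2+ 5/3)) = 17693932/14739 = 1200.48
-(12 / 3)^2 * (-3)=48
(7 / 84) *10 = 5 / 6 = 0.83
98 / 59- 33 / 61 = 4031 / 3599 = 1.12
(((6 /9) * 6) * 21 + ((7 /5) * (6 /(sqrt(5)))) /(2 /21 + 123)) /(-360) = -7 /30 - 49 * sqrt(5) /1292500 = -0.23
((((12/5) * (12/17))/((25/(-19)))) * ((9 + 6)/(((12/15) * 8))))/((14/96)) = -12312/595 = -20.69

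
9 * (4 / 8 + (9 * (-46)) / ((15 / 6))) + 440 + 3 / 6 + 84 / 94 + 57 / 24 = -1042.13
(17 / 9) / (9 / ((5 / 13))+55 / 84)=2380 / 30309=0.08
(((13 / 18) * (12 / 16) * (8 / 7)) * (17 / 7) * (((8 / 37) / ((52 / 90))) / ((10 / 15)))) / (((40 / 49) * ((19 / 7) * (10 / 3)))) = 3213 / 28120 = 0.11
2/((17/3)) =0.35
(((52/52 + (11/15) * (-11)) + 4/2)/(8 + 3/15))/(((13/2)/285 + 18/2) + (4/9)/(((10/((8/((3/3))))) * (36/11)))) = -389880/5761853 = -0.07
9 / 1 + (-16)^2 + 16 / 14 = 266.14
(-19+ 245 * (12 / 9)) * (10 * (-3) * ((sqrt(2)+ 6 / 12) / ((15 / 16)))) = -29536 * sqrt(2) / 3-14768 / 3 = -18846.07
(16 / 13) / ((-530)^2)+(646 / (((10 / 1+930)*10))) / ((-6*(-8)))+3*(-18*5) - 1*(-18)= -2076023439313 / 8238235200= -252.00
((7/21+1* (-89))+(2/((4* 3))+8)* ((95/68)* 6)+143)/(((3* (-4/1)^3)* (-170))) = 25049/6658560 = 0.00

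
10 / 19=0.53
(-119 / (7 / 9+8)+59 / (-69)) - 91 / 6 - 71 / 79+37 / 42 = -1129313 / 38157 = -29.60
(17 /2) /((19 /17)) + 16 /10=9.21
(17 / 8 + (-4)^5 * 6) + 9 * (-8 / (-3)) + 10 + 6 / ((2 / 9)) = -48647 / 8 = -6080.88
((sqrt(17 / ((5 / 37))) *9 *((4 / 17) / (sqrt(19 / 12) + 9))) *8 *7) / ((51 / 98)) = -131712 *sqrt(179265) / 1377085 + 7112448 *sqrt(3145) / 1377085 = 249.15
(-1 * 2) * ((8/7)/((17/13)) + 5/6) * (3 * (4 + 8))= -122.92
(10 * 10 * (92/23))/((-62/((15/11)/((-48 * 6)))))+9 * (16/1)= 589373/4092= 144.03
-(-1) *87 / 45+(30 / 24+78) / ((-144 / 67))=-100627 / 2880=-34.94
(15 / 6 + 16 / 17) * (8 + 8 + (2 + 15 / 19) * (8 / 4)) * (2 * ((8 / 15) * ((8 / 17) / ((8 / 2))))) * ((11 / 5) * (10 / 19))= 1125696 / 104329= 10.79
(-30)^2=900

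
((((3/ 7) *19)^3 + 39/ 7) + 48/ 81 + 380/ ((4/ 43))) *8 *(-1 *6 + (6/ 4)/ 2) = -194505.58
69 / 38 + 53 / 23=3601 / 874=4.12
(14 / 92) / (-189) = -1 / 1242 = -0.00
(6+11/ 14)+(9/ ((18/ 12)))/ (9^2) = 2593/ 378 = 6.86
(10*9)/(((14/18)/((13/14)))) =5265/49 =107.45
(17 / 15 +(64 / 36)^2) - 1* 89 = -34306 / 405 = -84.71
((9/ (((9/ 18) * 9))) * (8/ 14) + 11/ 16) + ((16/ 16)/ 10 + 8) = 5561/ 560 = 9.93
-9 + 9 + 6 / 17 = 6 / 17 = 0.35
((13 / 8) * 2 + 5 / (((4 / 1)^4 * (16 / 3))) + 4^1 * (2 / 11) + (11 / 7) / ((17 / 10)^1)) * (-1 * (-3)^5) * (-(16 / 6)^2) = -8476.37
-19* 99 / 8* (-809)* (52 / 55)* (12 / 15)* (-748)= -2690416872 / 25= -107616674.88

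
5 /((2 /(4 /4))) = 5 /2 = 2.50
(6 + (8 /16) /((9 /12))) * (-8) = -160 /3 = -53.33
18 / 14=9 / 7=1.29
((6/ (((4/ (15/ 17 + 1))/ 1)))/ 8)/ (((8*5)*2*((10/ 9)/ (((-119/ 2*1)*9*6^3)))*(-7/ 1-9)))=45927/ 1600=28.70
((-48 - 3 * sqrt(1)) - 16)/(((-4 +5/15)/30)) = 548.18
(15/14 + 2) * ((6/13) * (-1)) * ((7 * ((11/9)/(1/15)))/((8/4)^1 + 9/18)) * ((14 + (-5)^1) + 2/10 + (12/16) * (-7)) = -37367/130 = -287.44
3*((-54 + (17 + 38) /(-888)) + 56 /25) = -1150447 /7400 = -155.47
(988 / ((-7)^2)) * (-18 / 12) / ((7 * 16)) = -741 / 2744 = -0.27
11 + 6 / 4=25 / 2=12.50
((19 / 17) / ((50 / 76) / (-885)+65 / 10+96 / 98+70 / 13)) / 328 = 40702389 / 153655105336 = 0.00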